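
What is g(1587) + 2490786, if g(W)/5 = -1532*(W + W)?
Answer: -21822054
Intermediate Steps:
g(W) = -15320*W (g(W) = 5*(-1532*(W + W)) = 5*(-3064*W) = -15320*W)
g(1587) + 2490786 = -15320*1587 + 2490786 = -24312840 + 2490786 = -21822054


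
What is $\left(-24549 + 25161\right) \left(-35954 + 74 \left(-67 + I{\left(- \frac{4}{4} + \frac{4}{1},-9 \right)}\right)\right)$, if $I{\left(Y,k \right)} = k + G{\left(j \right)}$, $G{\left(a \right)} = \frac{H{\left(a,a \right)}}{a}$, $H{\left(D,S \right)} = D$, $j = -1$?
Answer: $-25400448$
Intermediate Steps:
$G{\left(a \right)} = 1$ ($G{\left(a \right)} = \frac{a}{a} = 1$)
$I{\left(Y,k \right)} = 1 + k$ ($I{\left(Y,k \right)} = k + 1 = 1 + k$)
$\left(-24549 + 25161\right) \left(-35954 + 74 \left(-67 + I{\left(- \frac{4}{4} + \frac{4}{1},-9 \right)}\right)\right) = \left(-24549 + 25161\right) \left(-35954 + 74 \left(-67 + \left(1 - 9\right)\right)\right) = 612 \left(-35954 + 74 \left(-67 - 8\right)\right) = 612 \left(-35954 + 74 \left(-75\right)\right) = 612 \left(-35954 - 5550\right) = 612 \left(-41504\right) = -25400448$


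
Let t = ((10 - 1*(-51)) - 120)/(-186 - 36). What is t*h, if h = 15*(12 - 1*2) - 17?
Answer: 7847/222 ≈ 35.347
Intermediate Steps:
h = 133 (h = 15*(12 - 2) - 17 = 15*10 - 17 = 150 - 17 = 133)
t = 59/222 (t = ((10 + 51) - 120)/(-222) = (61 - 120)*(-1/222) = -59*(-1/222) = 59/222 ≈ 0.26577)
t*h = (59/222)*133 = 7847/222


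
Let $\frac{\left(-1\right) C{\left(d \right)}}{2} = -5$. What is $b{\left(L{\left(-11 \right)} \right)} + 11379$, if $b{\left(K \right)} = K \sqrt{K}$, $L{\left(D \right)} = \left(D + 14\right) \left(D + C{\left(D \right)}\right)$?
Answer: $11379 - 3 i \sqrt{3} \approx 11379.0 - 5.1962 i$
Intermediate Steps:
$C{\left(d \right)} = 10$ ($C{\left(d \right)} = \left(-2\right) \left(-5\right) = 10$)
$L{\left(D \right)} = \left(10 + D\right) \left(14 + D\right)$ ($L{\left(D \right)} = \left(D + 14\right) \left(D + 10\right) = \left(14 + D\right) \left(10 + D\right) = \left(10 + D\right) \left(14 + D\right)$)
$b{\left(K \right)} = K^{\frac{3}{2}}$
$b{\left(L{\left(-11 \right)} \right)} + 11379 = \left(140 + \left(-11\right)^{2} + 24 \left(-11\right)\right)^{\frac{3}{2}} + 11379 = \left(140 + 121 - 264\right)^{\frac{3}{2}} + 11379 = \left(-3\right)^{\frac{3}{2}} + 11379 = - 3 i \sqrt{3} + 11379 = 11379 - 3 i \sqrt{3}$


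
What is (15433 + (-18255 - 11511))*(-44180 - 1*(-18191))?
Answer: 372500337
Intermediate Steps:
(15433 + (-18255 - 11511))*(-44180 - 1*(-18191)) = (15433 - 29766)*(-44180 + 18191) = -14333*(-25989) = 372500337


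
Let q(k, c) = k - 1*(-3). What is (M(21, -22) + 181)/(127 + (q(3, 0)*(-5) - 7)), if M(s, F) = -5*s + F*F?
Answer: 56/9 ≈ 6.2222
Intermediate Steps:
q(k, c) = 3 + k (q(k, c) = k + 3 = 3 + k)
M(s, F) = F² - 5*s (M(s, F) = -5*s + F² = F² - 5*s)
(M(21, -22) + 181)/(127 + (q(3, 0)*(-5) - 7)) = (((-22)² - 5*21) + 181)/(127 + ((3 + 3)*(-5) - 7)) = ((484 - 105) + 181)/(127 + (6*(-5) - 7)) = (379 + 181)/(127 + (-30 - 7)) = 560/(127 - 37) = 560/90 = 560*(1/90) = 56/9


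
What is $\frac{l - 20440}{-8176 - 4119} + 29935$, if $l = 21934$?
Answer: $\frac{368049331}{12295} \approx 29935.0$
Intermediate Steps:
$\frac{l - 20440}{-8176 - 4119} + 29935 = \frac{21934 - 20440}{-8176 - 4119} + 29935 = \frac{1494}{-12295} + 29935 = 1494 \left(- \frac{1}{12295}\right) + 29935 = - \frac{1494}{12295} + 29935 = \frac{368049331}{12295}$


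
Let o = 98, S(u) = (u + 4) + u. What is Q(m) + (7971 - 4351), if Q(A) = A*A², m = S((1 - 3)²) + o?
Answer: 1334620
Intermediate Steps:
S(u) = 4 + 2*u (S(u) = (4 + u) + u = 4 + 2*u)
m = 110 (m = (4 + 2*(1 - 3)²) + 98 = (4 + 2*(-2)²) + 98 = (4 + 2*4) + 98 = (4 + 8) + 98 = 12 + 98 = 110)
Q(A) = A³
Q(m) + (7971 - 4351) = 110³ + (7971 - 4351) = 1331000 + 3620 = 1334620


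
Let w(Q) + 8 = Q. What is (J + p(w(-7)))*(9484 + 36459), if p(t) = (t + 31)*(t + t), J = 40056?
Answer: 1818240168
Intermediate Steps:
w(Q) = -8 + Q
p(t) = 2*t*(31 + t) (p(t) = (31 + t)*(2*t) = 2*t*(31 + t))
(J + p(w(-7)))*(9484 + 36459) = (40056 + 2*(-8 - 7)*(31 + (-8 - 7)))*(9484 + 36459) = (40056 + 2*(-15)*(31 - 15))*45943 = (40056 + 2*(-15)*16)*45943 = (40056 - 480)*45943 = 39576*45943 = 1818240168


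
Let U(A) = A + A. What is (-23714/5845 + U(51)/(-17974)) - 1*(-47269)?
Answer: 14866949666/314545 ≈ 47265.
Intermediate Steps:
U(A) = 2*A
(-23714/5845 + U(51)/(-17974)) - 1*(-47269) = (-23714/5845 + (2*51)/(-17974)) - 1*(-47269) = (-23714*1/5845 + 102*(-1/17974)) + 47269 = (-142/35 - 51/8987) + 47269 = -1277939/314545 + 47269 = 14866949666/314545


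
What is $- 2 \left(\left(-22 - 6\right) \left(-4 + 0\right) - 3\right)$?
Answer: $-218$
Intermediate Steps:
$- 2 \left(\left(-22 - 6\right) \left(-4 + 0\right) - 3\right) = - 2 \left(\left(-28\right) \left(-4\right) - 3\right) = - 2 \left(112 - 3\right) = \left(-2\right) 109 = -218$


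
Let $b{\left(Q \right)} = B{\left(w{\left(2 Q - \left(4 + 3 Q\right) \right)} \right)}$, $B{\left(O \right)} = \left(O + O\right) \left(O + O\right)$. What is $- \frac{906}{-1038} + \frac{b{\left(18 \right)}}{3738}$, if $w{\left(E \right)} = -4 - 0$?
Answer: $\frac{287755}{323337} \approx 0.88995$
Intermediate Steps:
$w{\left(E \right)} = -4$ ($w{\left(E \right)} = -4 + 0 = -4$)
$B{\left(O \right)} = 4 O^{2}$ ($B{\left(O \right)} = 2 O 2 O = 4 O^{2}$)
$b{\left(Q \right)} = 64$ ($b{\left(Q \right)} = 4 \left(-4\right)^{2} = 4 \cdot 16 = 64$)
$- \frac{906}{-1038} + \frac{b{\left(18 \right)}}{3738} = - \frac{906}{-1038} + \frac{64}{3738} = \left(-906\right) \left(- \frac{1}{1038}\right) + 64 \cdot \frac{1}{3738} = \frac{151}{173} + \frac{32}{1869} = \frac{287755}{323337}$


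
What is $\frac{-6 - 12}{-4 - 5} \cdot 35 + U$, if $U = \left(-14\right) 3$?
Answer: $28$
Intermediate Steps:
$U = -42$
$\frac{-6 - 12}{-4 - 5} \cdot 35 + U = \frac{-6 - 12}{-4 - 5} \cdot 35 - 42 = - \frac{18}{-9} \cdot 35 - 42 = \left(-18\right) \left(- \frac{1}{9}\right) 35 - 42 = 2 \cdot 35 - 42 = 70 - 42 = 28$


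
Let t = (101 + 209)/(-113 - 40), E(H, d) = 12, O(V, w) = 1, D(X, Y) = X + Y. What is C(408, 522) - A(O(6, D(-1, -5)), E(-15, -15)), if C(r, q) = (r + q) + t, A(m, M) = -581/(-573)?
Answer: 27088549/29223 ≈ 926.96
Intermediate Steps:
A(m, M) = 581/573 (A(m, M) = -581*(-1/573) = 581/573)
t = -310/153 (t = 310/(-153) = 310*(-1/153) = -310/153 ≈ -2.0261)
C(r, q) = -310/153 + q + r (C(r, q) = (r + q) - 310/153 = (q + r) - 310/153 = -310/153 + q + r)
C(408, 522) - A(O(6, D(-1, -5)), E(-15, -15)) = (-310/153 + 522 + 408) - 1*581/573 = 141980/153 - 581/573 = 27088549/29223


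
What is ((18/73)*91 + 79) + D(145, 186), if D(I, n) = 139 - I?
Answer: 6967/73 ≈ 95.438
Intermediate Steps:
((18/73)*91 + 79) + D(145, 186) = ((18/73)*91 + 79) + (139 - 1*145) = ((18*(1/73))*91 + 79) + (139 - 145) = ((18/73)*91 + 79) - 6 = (1638/73 + 79) - 6 = 7405/73 - 6 = 6967/73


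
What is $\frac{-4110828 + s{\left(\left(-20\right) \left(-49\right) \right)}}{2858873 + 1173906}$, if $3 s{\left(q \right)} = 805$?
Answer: $- \frac{12331679}{12098337} \approx -1.0193$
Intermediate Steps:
$s{\left(q \right)} = \frac{805}{3}$ ($s{\left(q \right)} = \frac{1}{3} \cdot 805 = \frac{805}{3}$)
$\frac{-4110828 + s{\left(\left(-20\right) \left(-49\right) \right)}}{2858873 + 1173906} = \frac{-4110828 + \frac{805}{3}}{2858873 + 1173906} = - \frac{12331679}{3 \cdot 4032779} = \left(- \frac{12331679}{3}\right) \frac{1}{4032779} = - \frac{12331679}{12098337}$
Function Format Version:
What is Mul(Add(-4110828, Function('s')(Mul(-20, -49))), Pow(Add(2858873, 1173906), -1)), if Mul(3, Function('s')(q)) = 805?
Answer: Rational(-12331679, 12098337) ≈ -1.0193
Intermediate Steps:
Function('s')(q) = Rational(805, 3) (Function('s')(q) = Mul(Rational(1, 3), 805) = Rational(805, 3))
Mul(Add(-4110828, Function('s')(Mul(-20, -49))), Pow(Add(2858873, 1173906), -1)) = Mul(Add(-4110828, Rational(805, 3)), Pow(Add(2858873, 1173906), -1)) = Mul(Rational(-12331679, 3), Pow(4032779, -1)) = Mul(Rational(-12331679, 3), Rational(1, 4032779)) = Rational(-12331679, 12098337)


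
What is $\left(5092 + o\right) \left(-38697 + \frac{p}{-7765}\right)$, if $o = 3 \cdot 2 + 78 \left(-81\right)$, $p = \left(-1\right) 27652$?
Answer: $\frac{73310910932}{1553} \approx 4.7206 \cdot 10^{7}$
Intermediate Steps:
$p = -27652$
$o = -6312$ ($o = 6 - 6318 = -6312$)
$\left(5092 + o\right) \left(-38697 + \frac{p}{-7765}\right) = \left(5092 - 6312\right) \left(-38697 - \frac{27652}{-7765}\right) = - 1220 \left(-38697 - - \frac{27652}{7765}\right) = - 1220 \left(-38697 + \frac{27652}{7765}\right) = \left(-1220\right) \left(- \frac{300454553}{7765}\right) = \frac{73310910932}{1553}$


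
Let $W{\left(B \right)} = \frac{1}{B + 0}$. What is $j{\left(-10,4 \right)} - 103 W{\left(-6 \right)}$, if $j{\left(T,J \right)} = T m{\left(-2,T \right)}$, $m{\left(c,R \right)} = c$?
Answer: $\frac{223}{6} \approx 37.167$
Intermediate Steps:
$W{\left(B \right)} = \frac{1}{B}$
$j{\left(T,J \right)} = - 2 T$ ($j{\left(T,J \right)} = T \left(-2\right) = - 2 T$)
$j{\left(-10,4 \right)} - 103 W{\left(-6 \right)} = \left(-2\right) \left(-10\right) - \frac{103}{-6} = 20 - - \frac{103}{6} = 20 + \frac{103}{6} = \frac{223}{6}$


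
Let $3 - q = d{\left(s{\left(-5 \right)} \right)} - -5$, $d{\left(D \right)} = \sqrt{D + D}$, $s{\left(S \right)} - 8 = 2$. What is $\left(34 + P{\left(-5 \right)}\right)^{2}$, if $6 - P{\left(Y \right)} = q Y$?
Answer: $1400 - 600 \sqrt{5} \approx 58.359$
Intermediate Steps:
$s{\left(S \right)} = 10$ ($s{\left(S \right)} = 8 + 2 = 10$)
$d{\left(D \right)} = \sqrt{2} \sqrt{D}$ ($d{\left(D \right)} = \sqrt{2 D} = \sqrt{2} \sqrt{D}$)
$q = -2 - 2 \sqrt{5}$ ($q = 3 - \left(\sqrt{2} \sqrt{10} - -5\right) = 3 - \left(2 \sqrt{5} + 5\right) = 3 - \left(5 + 2 \sqrt{5}\right) = -2 - 2 \sqrt{5} \approx -6.4721$)
$P{\left(Y \right)} = 6 - Y \left(-2 - 2 \sqrt{5}\right)$ ($P{\left(Y \right)} = 6 - \left(-2 - 2 \sqrt{5}\right) Y = 6 - Y \left(-2 - 2 \sqrt{5}\right)$)
$\left(34 + P{\left(-5 \right)}\right)^{2} = \left(34 + \left(6 + 2 \left(-5\right) \left(1 + \sqrt{5}\right)\right)\right)^{2} = \left(34 + \left(6 - \left(10 + 10 \sqrt{5}\right)\right)\right)^{2} = \left(34 - \left(4 + 10 \sqrt{5}\right)\right)^{2} = \left(30 - 10 \sqrt{5}\right)^{2}$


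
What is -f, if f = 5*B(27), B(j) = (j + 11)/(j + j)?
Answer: -95/27 ≈ -3.5185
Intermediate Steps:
B(j) = (11 + j)/(2*j) (B(j) = (11 + j)/((2*j)) = (11 + j)*(1/(2*j)) = (11 + j)/(2*j))
f = 95/27 (f = 5*((1/2)*(11 + 27)/27) = 5*((1/2)*(1/27)*38) = 5*(19/27) = 95/27 ≈ 3.5185)
-f = -1*95/27 = -95/27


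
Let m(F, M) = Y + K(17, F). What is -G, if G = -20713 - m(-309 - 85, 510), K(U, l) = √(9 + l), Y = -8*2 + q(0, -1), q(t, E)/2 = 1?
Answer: 20699 + I*√385 ≈ 20699.0 + 19.621*I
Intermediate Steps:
q(t, E) = 2 (q(t, E) = 2*1 = 2)
Y = -14 (Y = -8*2 + 2 = -16 + 2 = -14)
m(F, M) = -14 + √(9 + F)
G = -20699 - I*√385 (G = -20713 - (-14 + √(9 + (-309 - 85))) = -20713 - (-14 + √(9 - 394)) = -20713 - (-14 + √(-385)) = -20713 - (-14 + I*√385) = -20713 + (14 - I*√385) = -20699 - I*√385 ≈ -20699.0 - 19.621*I)
-G = -(-20699 - I*√385) = 20699 + I*√385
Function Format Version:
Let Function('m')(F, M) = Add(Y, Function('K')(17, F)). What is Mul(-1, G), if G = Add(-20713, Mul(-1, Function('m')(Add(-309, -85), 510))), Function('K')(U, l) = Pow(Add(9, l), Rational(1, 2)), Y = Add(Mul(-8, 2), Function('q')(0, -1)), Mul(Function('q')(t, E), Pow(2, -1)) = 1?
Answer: Add(20699, Mul(I, Pow(385, Rational(1, 2)))) ≈ Add(20699., Mul(19.621, I))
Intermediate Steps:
Function('q')(t, E) = 2 (Function('q')(t, E) = Mul(2, 1) = 2)
Y = -14 (Y = Add(Mul(-8, 2), 2) = Add(-16, 2) = -14)
Function('m')(F, M) = Add(-14, Pow(Add(9, F), Rational(1, 2)))
G = Add(-20699, Mul(-1, I, Pow(385, Rational(1, 2)))) (G = Add(-20713, Mul(-1, Add(-14, Pow(Add(9, Add(-309, -85)), Rational(1, 2))))) = Add(-20713, Mul(-1, Add(-14, Pow(Add(9, -394), Rational(1, 2))))) = Add(-20713, Mul(-1, Add(-14, Pow(-385, Rational(1, 2))))) = Add(-20713, Mul(-1, Add(-14, Mul(I, Pow(385, Rational(1, 2)))))) = Add(-20713, Add(14, Mul(-1, I, Pow(385, Rational(1, 2))))) = Add(-20699, Mul(-1, I, Pow(385, Rational(1, 2)))) ≈ Add(-20699., Mul(-19.621, I)))
Mul(-1, G) = Mul(-1, Add(-20699, Mul(-1, I, Pow(385, Rational(1, 2))))) = Add(20699, Mul(I, Pow(385, Rational(1, 2))))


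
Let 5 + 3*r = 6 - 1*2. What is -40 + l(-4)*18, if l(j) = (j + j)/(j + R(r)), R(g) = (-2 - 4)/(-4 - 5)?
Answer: 16/5 ≈ 3.2000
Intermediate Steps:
r = -⅓ (r = -5/3 + (6 - 1*2)/3 = -5/3 + (6 - 2)/3 = -5/3 + (⅓)*4 = -5/3 + 4/3 = -⅓ ≈ -0.33333)
R(g) = ⅔ (R(g) = -6/(-9) = -6*(-⅑) = ⅔)
l(j) = 2*j/(⅔ + j) (l(j) = (j + j)/(j + ⅔) = (2*j)/(⅔ + j) = 2*j/(⅔ + j))
-40 + l(-4)*18 = -40 + (6*(-4)/(2 + 3*(-4)))*18 = -40 + (6*(-4)/(2 - 12))*18 = -40 + (6*(-4)/(-10))*18 = -40 + (6*(-4)*(-⅒))*18 = -40 + (12/5)*18 = -40 + 216/5 = 16/5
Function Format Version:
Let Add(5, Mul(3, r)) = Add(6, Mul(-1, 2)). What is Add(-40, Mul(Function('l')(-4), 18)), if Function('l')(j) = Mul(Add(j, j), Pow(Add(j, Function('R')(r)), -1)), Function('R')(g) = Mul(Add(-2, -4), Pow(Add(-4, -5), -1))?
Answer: Rational(16, 5) ≈ 3.2000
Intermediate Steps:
r = Rational(-1, 3) (r = Add(Rational(-5, 3), Mul(Rational(1, 3), Add(6, Mul(-1, 2)))) = Add(Rational(-5, 3), Mul(Rational(1, 3), Add(6, -2))) = Add(Rational(-5, 3), Mul(Rational(1, 3), 4)) = Add(Rational(-5, 3), Rational(4, 3)) = Rational(-1, 3) ≈ -0.33333)
Function('R')(g) = Rational(2, 3) (Function('R')(g) = Mul(-6, Pow(-9, -1)) = Mul(-6, Rational(-1, 9)) = Rational(2, 3))
Function('l')(j) = Mul(2, j, Pow(Add(Rational(2, 3), j), -1)) (Function('l')(j) = Mul(Add(j, j), Pow(Add(j, Rational(2, 3)), -1)) = Mul(Mul(2, j), Pow(Add(Rational(2, 3), j), -1)) = Mul(2, j, Pow(Add(Rational(2, 3), j), -1)))
Add(-40, Mul(Function('l')(-4), 18)) = Add(-40, Mul(Mul(6, -4, Pow(Add(2, Mul(3, -4)), -1)), 18)) = Add(-40, Mul(Mul(6, -4, Pow(Add(2, -12), -1)), 18)) = Add(-40, Mul(Mul(6, -4, Pow(-10, -1)), 18)) = Add(-40, Mul(Mul(6, -4, Rational(-1, 10)), 18)) = Add(-40, Mul(Rational(12, 5), 18)) = Add(-40, Rational(216, 5)) = Rational(16, 5)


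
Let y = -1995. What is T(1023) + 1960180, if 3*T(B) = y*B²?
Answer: -693981605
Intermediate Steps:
T(B) = -665*B² (T(B) = (-1995*B²)/3 = -665*B²)
T(1023) + 1960180 = -665*1023² + 1960180 = -665*1046529 + 1960180 = -695941785 + 1960180 = -693981605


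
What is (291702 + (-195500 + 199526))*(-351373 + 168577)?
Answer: -54057895488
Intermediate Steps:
(291702 + (-195500 + 199526))*(-351373 + 168577) = (291702 + 4026)*(-182796) = 295728*(-182796) = -54057895488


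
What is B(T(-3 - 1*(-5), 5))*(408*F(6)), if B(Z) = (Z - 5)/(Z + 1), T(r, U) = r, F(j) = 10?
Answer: -4080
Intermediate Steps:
B(Z) = (-5 + Z)/(1 + Z)
B(T(-3 - 1*(-5), 5))*(408*F(6)) = ((-5 + (-3 - 1*(-5)))/(1 + (-3 - 1*(-5))))*(408*10) = ((-5 + (-3 + 5))/(1 + (-3 + 5)))*4080 = ((-5 + 2)/(1 + 2))*4080 = (-3/3)*4080 = ((⅓)*(-3))*4080 = -1*4080 = -4080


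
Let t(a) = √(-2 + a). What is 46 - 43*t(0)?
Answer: 46 - 43*I*√2 ≈ 46.0 - 60.811*I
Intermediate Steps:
46 - 43*t(0) = 46 - 43*√(-2 + 0) = 46 - 43*I*√2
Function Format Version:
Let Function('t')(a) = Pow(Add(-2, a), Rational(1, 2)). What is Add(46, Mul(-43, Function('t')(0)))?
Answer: Add(46, Mul(-43, I, Pow(2, Rational(1, 2)))) ≈ Add(46.000, Mul(-60.811, I))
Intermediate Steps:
Add(46, Mul(-43, Function('t')(0))) = Add(46, Mul(-43, Pow(Add(-2, 0), Rational(1, 2)))) = Add(46, Mul(-43, Pow(-2, Rational(1, 2)))) = Add(46, Mul(-43, Mul(I, Pow(2, Rational(1, 2))))) = Add(46, Mul(-43, I, Pow(2, Rational(1, 2))))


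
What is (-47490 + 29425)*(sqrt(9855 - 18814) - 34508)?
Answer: 623387020 - 307105*I*sqrt(31) ≈ 6.2339e+8 - 1.7099e+6*I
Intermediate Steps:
(-47490 + 29425)*(sqrt(9855 - 18814) - 34508) = -18065*(sqrt(-8959) - 34508) = -18065*(17*I*sqrt(31) - 34508) = -18065*(-34508 + 17*I*sqrt(31)) = 623387020 - 307105*I*sqrt(31)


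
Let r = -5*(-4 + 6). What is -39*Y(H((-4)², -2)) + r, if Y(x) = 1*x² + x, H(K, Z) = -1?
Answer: -10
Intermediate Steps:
Y(x) = x + x² (Y(x) = x² + x = x + x²)
r = -10 (r = -5*2 = -10)
-39*Y(H((-4)², -2)) + r = -(-39)*(1 - 1) - 10 = -(-39)*0 - 10 = -39*0 - 10 = 0 - 10 = -10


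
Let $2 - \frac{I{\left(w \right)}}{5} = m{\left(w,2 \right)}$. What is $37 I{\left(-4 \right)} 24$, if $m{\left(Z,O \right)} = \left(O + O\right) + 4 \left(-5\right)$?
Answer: $79920$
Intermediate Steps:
$m{\left(Z,O \right)} = -20 + 2 O$ ($m{\left(Z,O \right)} = 2 O - 20 = -20 + 2 O$)
$I{\left(w \right)} = 90$ ($I{\left(w \right)} = 10 - 5 \left(-20 + 2 \cdot 2\right) = 10 - 5 \left(-20 + 4\right) = 10 - -80 = 10 + 80 = 90$)
$37 I{\left(-4 \right)} 24 = 37 \cdot 90 \cdot 24 = 3330 \cdot 24 = 79920$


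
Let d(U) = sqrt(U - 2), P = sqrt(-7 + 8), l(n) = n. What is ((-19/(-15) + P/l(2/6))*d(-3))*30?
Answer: 128*I*sqrt(5) ≈ 286.22*I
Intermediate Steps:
P = 1 (P = sqrt(1) = 1)
d(U) = sqrt(-2 + U)
((-19/(-15) + P/l(2/6))*d(-3))*30 = ((-19/(-15) + 1/(2/6))*sqrt(-2 - 3))*30 = ((-19*(-1/15) + 1/(2*(1/6)))*sqrt(-5))*30 = ((19/15 + 1/(1/3))*(I*sqrt(5)))*30 = ((19/15 + 1*3)*(I*sqrt(5)))*30 = ((19/15 + 3)*(I*sqrt(5)))*30 = (64*(I*sqrt(5))/15)*30 = (64*I*sqrt(5)/15)*30 = 128*I*sqrt(5)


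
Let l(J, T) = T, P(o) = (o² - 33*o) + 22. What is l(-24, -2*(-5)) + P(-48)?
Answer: 3920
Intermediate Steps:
P(o) = 22 + o² - 33*o
l(-24, -2*(-5)) + P(-48) = -2*(-5) + (22 + (-48)² - 33*(-48)) = 10 + (22 + 2304 + 1584) = 10 + 3910 = 3920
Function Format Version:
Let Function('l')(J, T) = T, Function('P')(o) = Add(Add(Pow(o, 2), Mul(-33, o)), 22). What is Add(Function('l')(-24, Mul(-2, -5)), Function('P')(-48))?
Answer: 3920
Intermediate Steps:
Function('P')(o) = Add(22, Pow(o, 2), Mul(-33, o))
Add(Function('l')(-24, Mul(-2, -5)), Function('P')(-48)) = Add(Mul(-2, -5), Add(22, Pow(-48, 2), Mul(-33, -48))) = Add(10, Add(22, 2304, 1584)) = Add(10, 3910) = 3920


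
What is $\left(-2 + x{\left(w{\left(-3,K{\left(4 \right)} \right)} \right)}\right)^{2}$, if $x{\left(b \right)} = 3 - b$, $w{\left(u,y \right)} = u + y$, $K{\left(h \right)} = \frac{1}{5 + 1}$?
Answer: $\frac{529}{36} \approx 14.694$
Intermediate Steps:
$K{\left(h \right)} = \frac{1}{6}$
$\left(-2 + x{\left(w{\left(-3,K{\left(4 \right)} \right)} \right)}\right)^{2} = \left(-2 + \left(3 - \left(-3 + \frac{1}{6}\right)\right)\right)^{2} = \left(-2 + \left(3 - - \frac{17}{6}\right)\right)^{2} = \left(-2 + \left(3 + \frac{17}{6}\right)\right)^{2} = \left(-2 + \frac{35}{6}\right)^{2} = \left(\frac{23}{6}\right)^{2} = \frac{529}{36}$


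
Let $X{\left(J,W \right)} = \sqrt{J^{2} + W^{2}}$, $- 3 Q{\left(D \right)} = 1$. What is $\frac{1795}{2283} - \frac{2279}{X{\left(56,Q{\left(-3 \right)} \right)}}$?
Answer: $\frac{1795}{2283} - \frac{6837 \sqrt{1129}}{5645} \approx -39.909$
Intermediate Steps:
$Q{\left(D \right)} = - \frac{1}{3}$ ($Q{\left(D \right)} = \left(- \frac{1}{3}\right) 1 = - \frac{1}{3}$)
$\frac{1795}{2283} - \frac{2279}{X{\left(56,Q{\left(-3 \right)} \right)}} = \frac{1795}{2283} - \frac{2279}{\sqrt{56^{2} + \left(- \frac{1}{3}\right)^{2}}} = 1795 \cdot \frac{1}{2283} - \frac{2279}{\sqrt{3136 + \frac{1}{9}}} = \frac{1795}{2283} - \frac{2279}{\sqrt{\frac{28225}{9}}} = \frac{1795}{2283} - \frac{2279}{\frac{5}{3} \sqrt{1129}} = \frac{1795}{2283} - 2279 \frac{3 \sqrt{1129}}{5645} = \frac{1795}{2283} - \frac{6837 \sqrt{1129}}{5645}$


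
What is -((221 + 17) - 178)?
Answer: -60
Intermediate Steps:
-((221 + 17) - 178) = -(238 - 178) = -1*60 = -60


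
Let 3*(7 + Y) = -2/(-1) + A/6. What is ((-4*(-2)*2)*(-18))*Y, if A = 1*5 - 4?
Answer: 1808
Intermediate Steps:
A = 1 (A = 5 - 4 = 1)
Y = -113/18 (Y = -7 + (-2/(-1) + 1/6)/3 = -7 + (-2*(-1) + 1*(1/6))/3 = -7 + (2 + 1/6)/3 = -7 + (1/3)*(13/6) = -7 + 13/18 = -113/18 ≈ -6.2778)
((-4*(-2)*2)*(-18))*Y = ((-4*(-2)*2)*(-18))*(-113/18) = ((8*2)*(-18))*(-113/18) = (16*(-18))*(-113/18) = -288*(-113/18) = 1808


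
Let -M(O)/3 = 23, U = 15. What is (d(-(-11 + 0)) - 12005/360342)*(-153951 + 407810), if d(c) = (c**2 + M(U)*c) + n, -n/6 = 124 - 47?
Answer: -100626713333095/360342 ≈ -2.7925e+8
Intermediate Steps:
M(O) = -69 (M(O) = -3*23 = -69)
n = -462 (n = -6*(124 - 47) = -6*77 = -462)
d(c) = -462 + c**2 - 69*c (d(c) = (c**2 - 69*c) - 462 = -462 + c**2 - 69*c)
(d(-(-11 + 0)) - 12005/360342)*(-153951 + 407810) = ((-462 + (-(-11 + 0))**2 - (-69)*(-11 + 0)) - 12005/360342)*(-153951 + 407810) = ((-462 + (-1*(-11))**2 - (-69)*(-11)) - 12005*1/360342)*253859 = ((-462 + 11**2 - 69*11) - 12005/360342)*253859 = ((-462 + 121 - 759) - 12005/360342)*253859 = (-1100 - 12005/360342)*253859 = -396388205/360342*253859 = -100626713333095/360342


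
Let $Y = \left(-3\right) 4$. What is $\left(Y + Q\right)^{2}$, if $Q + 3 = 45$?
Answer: $900$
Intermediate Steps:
$Y = -12$
$Q = 42$ ($Q = -3 + 45 = 42$)
$\left(Y + Q\right)^{2} = \left(-12 + 42\right)^{2} = 30^{2} = 900$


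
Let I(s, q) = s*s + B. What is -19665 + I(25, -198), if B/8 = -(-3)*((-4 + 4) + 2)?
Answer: -18992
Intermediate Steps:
B = 48 (B = 8*(-(-3)*((-4 + 4) + 2)) = 8*(-(-3)*(0 + 2)) = 8*(-(-3)*2) = 8*(-1*(-6)) = 8*6 = 48)
I(s, q) = 48 + s² (I(s, q) = s*s + 48 = s² + 48 = 48 + s²)
-19665 + I(25, -198) = -19665 + (48 + 25²) = -19665 + (48 + 625) = -19665 + 673 = -18992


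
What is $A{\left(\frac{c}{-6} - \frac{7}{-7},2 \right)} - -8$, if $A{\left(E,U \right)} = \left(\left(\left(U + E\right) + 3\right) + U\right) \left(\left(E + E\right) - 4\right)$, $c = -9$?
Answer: $\frac{35}{2} \approx 17.5$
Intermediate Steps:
$A{\left(E,U \right)} = \left(-4 + 2 E\right) \left(3 + E + 2 U\right)$ ($A{\left(E,U \right)} = \left(\left(\left(E + U\right) + 3\right) + U\right) \left(2 E - 4\right) = \left(\left(3 + E + U\right) + U\right) \left(-4 + 2 E\right) = \left(3 + E + 2 U\right) \left(-4 + 2 E\right) = \left(-4 + 2 E\right) \left(3 + E + 2 U\right)$)
$A{\left(\frac{c}{-6} - \frac{7}{-7},2 \right)} - -8 = \left(-12 - 16 + 2 \left(- \frac{9}{-6} - \frac{7}{-7}\right) + 2 \left(- \frac{9}{-6} - \frac{7}{-7}\right)^{2} + 4 \left(- \frac{9}{-6} - \frac{7}{-7}\right) 2\right) - -8 = \left(-12 - 16 + 2 \left(\left(-9\right) \left(- \frac{1}{6}\right) - -1\right) + 2 \left(\left(-9\right) \left(- \frac{1}{6}\right) - -1\right)^{2} + 4 \left(\left(-9\right) \left(- \frac{1}{6}\right) - -1\right) 2\right) + 8 = \left(-12 - 16 + 2 \left(\frac{3}{2} + 1\right) + 2 \left(\frac{3}{2} + 1\right)^{2} + 4 \left(\frac{3}{2} + 1\right) 2\right) + 8 = \left(-12 - 16 + 2 \cdot \frac{5}{2} + 2 \left(\frac{5}{2}\right)^{2} + 4 \cdot \frac{5}{2} \cdot 2\right) + 8 = \left(-12 - 16 + 5 + 2 \cdot \frac{25}{4} + 20\right) + 8 = \left(-12 - 16 + 5 + \frac{25}{2} + 20\right) + 8 = \frac{19}{2} + 8 = \frac{35}{2}$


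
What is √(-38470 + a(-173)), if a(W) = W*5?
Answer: I*√39335 ≈ 198.33*I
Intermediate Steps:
a(W) = 5*W
√(-38470 + a(-173)) = √(-38470 + 5*(-173)) = √(-38470 - 865) = √(-39335) = I*√39335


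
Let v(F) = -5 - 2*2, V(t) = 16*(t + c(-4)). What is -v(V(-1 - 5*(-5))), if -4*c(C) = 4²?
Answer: 9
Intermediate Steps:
c(C) = -4 (c(C) = -¼*4² = -¼*16 = -4)
V(t) = -64 + 16*t (V(t) = 16*(t - 4) = 16*(-4 + t) = -64 + 16*t)
v(F) = -9 (v(F) = -5 - 4 = -9)
-v(V(-1 - 5*(-5))) = -1*(-9) = 9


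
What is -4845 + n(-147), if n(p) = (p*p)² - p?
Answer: 466944183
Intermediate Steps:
n(p) = p⁴ - p (n(p) = (p²)² - p = p⁴ - p)
-4845 + n(-147) = -4845 + ((-147)⁴ - 1*(-147)) = -4845 + (466948881 + 147) = -4845 + 466949028 = 466944183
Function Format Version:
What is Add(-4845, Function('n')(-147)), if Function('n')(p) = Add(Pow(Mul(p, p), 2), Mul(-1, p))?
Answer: 466944183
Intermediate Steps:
Function('n')(p) = Add(Pow(p, 4), Mul(-1, p)) (Function('n')(p) = Add(Pow(Pow(p, 2), 2), Mul(-1, p)) = Add(Pow(p, 4), Mul(-1, p)))
Add(-4845, Function('n')(-147)) = Add(-4845, Add(Pow(-147, 4), Mul(-1, -147))) = Add(-4845, Add(466948881, 147)) = Add(-4845, 466949028) = 466944183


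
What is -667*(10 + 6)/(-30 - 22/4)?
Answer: 21344/71 ≈ 300.62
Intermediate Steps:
-667*(10 + 6)/(-30 - 22/4) = -10672/(-30 - 22*1/4) = -10672/(-30 - 11/2) = -10672/(-71/2) = -10672*(-2)/71 = -667*(-32/71) = 21344/71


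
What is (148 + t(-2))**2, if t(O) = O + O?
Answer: 20736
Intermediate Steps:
t(O) = 2*O
(148 + t(-2))**2 = (148 + 2*(-2))**2 = (148 - 4)**2 = 144**2 = 20736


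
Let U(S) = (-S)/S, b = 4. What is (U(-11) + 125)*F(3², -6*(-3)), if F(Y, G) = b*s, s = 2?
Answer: 992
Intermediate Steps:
F(Y, G) = 8 (F(Y, G) = 4*2 = 8)
U(S) = -1
(U(-11) + 125)*F(3², -6*(-3)) = (-1 + 125)*8 = 124*8 = 992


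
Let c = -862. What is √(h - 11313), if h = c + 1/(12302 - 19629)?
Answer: I*√653614017902/7327 ≈ 110.34*I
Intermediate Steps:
h = -6315875/7327 (h = -862 + 1/(12302 - 19629) = -862 + 1/(-7327) = -862 - 1/7327 = -6315875/7327 ≈ -862.00)
√(h - 11313) = √(-6315875/7327 - 11313) = √(-89206226/7327) = I*√653614017902/7327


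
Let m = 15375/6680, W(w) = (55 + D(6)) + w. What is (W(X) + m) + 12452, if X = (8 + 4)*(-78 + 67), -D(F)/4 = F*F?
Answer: 16343691/1336 ≈ 12233.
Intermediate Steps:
D(F) = -4*F² (D(F) = -4*F*F = -4*F²)
X = -132 (X = 12*(-11) = -132)
W(w) = -89 + w (W(w) = (55 - 4*6²) + w = (55 - 4*36) + w = (55 - 144) + w = -89 + w)
m = 3075/1336 (m = 15375*(1/6680) = 3075/1336 ≈ 2.3016)
(W(X) + m) + 12452 = ((-89 - 132) + 3075/1336) + 12452 = (-221 + 3075/1336) + 12452 = -292181/1336 + 12452 = 16343691/1336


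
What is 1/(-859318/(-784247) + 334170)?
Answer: 784247/262072679308 ≈ 2.9925e-6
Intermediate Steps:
1/(-859318/(-784247) + 334170) = 1/(-859318*(-1/784247) + 334170) = 1/(859318/784247 + 334170) = 1/(262072679308/784247) = 784247/262072679308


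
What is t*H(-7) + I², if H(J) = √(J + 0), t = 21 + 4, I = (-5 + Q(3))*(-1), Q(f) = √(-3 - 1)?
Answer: 21 - 20*I + 25*I*√7 ≈ 21.0 + 46.144*I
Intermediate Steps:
Q(f) = 2*I (Q(f) = √(-4) = 2*I)
I = 5 - 2*I (I = (-5 + 2*I)*(-1) = 5 - 2*I ≈ 5.0 - 2.0*I)
t = 25
H(J) = √J
t*H(-7) + I² = 25*√(-7) + (5 - 2*I)² = 25*(I*√7) + (5 - 2*I)² = 25*I*√7 + (5 - 2*I)² = (5 - 2*I)² + 25*I*√7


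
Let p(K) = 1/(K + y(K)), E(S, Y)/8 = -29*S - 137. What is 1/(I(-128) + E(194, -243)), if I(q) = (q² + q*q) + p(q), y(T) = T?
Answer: -256/3414017 ≈ -7.4985e-5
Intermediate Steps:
E(S, Y) = -1096 - 232*S (E(S, Y) = 8*(-29*S - 137) = 8*(-137 - 29*S) = -1096 - 232*S)
p(K) = 1/(2*K) (p(K) = 1/(K + K) = 1/(2*K))
I(q) = 1/(2*q) + 2*q² (I(q) = (q² + q*q) + 1/(2*q) = (q² + q²) + 1/(2*q) = 2*q² + 1/(2*q) = 1/(2*q) + 2*q²)
1/(I(-128) + E(194, -243)) = 1/((½)*(1 + 4*(-128)³)/(-128) + (-1096 - 232*194)) = 1/((½)*(-1/128)*(1 + 4*(-2097152)) + (-1096 - 45008)) = 1/((½)*(-1/128)*(1 - 8388608) - 46104) = 1/((½)*(-1/128)*(-8388607) - 46104) = 1/(8388607/256 - 46104) = 1/(-3414017/256) = -256/3414017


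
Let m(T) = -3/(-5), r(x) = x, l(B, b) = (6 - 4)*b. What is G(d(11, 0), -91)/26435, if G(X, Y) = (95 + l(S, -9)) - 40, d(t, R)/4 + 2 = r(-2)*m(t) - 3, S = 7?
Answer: 37/26435 ≈ 0.0013997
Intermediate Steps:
l(B, b) = 2*b
m(T) = ⅗ (m(T) = -3*(-⅕) = ⅗)
d(t, R) = -124/5 (d(t, R) = -8 + 4*(-2*⅗ - 3) = -8 + 4*(-6/5 - 3) = -8 + 4*(-21/5) = -8 - 84/5 = -124/5)
G(X, Y) = 37 (G(X, Y) = (95 + 2*(-9)) - 40 = (95 - 18) - 40 = 77 - 40 = 37)
G(d(11, 0), -91)/26435 = 37/26435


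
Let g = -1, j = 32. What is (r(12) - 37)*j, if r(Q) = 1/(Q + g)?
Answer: -12992/11 ≈ -1181.1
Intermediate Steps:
r(Q) = 1/(-1 + Q) (r(Q) = 1/(Q - 1) = 1/(-1 + Q))
(r(12) - 37)*j = (1/(-1 + 12) - 37)*32 = (1/11 - 37)*32 = -406/11*32 = -12992/11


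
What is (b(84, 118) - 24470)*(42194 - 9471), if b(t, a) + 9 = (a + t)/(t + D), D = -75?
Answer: -7202626807/9 ≈ -8.0029e+8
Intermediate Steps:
b(t, a) = -9 + (a + t)/(-75 + t) (b(t, a) = -9 + (a + t)/(t - 75) = -9 + (a + t)/(-75 + t))
(b(84, 118) - 24470)*(42194 - 9471) = ((675 + 118 - 8*84)/(-75 + 84) - 24470)*(42194 - 9471) = ((675 + 118 - 672)/9 - 24470)*32723 = ((⅑)*121 - 24470)*32723 = (121/9 - 24470)*32723 = -220109/9*32723 = -7202626807/9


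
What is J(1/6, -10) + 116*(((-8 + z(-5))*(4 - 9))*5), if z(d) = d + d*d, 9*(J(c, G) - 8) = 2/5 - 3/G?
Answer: -3131273/90 ≈ -34792.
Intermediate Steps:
J(c, G) = 362/45 - 1/(3*G) (J(c, G) = 8 + (2/5 - 3/G)/9 = 8 + (2*(⅕) - 3/G)/9 = 8 + (⅖ - 3/G)/9 = 8 + (2/45 - 1/(3*G)) = 362/45 - 1/(3*G))
z(d) = d + d²
J(1/6, -10) + 116*(((-8 + z(-5))*(4 - 9))*5) = (1/45)*(-15 + 362*(-10))/(-10) + 116*(((-8 - 5*(1 - 5))*(4 - 9))*5) = (1/45)*(-⅒)*(-15 - 3620) + 116*(((-8 - 5*(-4))*(-5))*5) = (1/45)*(-⅒)*(-3635) + 116*(((-8 + 20)*(-5))*5) = 727/90 + 116*((12*(-5))*5) = 727/90 + 116*(-60*5) = 727/90 + 116*(-300) = 727/90 - 34800 = -3131273/90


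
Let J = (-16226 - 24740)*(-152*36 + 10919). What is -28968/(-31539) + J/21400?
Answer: -1172841563013/112489100 ≈ -10426.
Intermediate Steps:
J = -223141802 (J = -40966*(-5472 + 10919) = -40966*5447 = -223141802)
-28968/(-31539) + J/21400 = -28968/(-31539) - 223141802/21400 = -28968*(-1/31539) - 223141802*1/21400 = 9656/10513 - 111570901/10700 = -1172841563013/112489100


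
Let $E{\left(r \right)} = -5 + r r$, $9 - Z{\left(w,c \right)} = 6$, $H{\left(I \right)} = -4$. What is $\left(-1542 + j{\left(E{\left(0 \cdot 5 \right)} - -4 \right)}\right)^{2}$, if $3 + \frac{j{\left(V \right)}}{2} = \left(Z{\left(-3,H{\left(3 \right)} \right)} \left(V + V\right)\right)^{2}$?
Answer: $2178576$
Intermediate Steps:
$Z{\left(w,c \right)} = 3$ ($Z{\left(w,c \right)} = 9 - 6 = 3$)
$E{\left(r \right)} = -5 + r^{2}$
$j{\left(V \right)} = -6 + 72 V^{2}$ ($j{\left(V \right)} = -6 + 2 \left(3 \left(V + V\right)\right)^{2} = -6 + 2 \left(3 \cdot 2 V\right)^{2} = -6 + 2 \left(6 V\right)^{2} = -6 + 2 \cdot 36 V^{2} = -6 + 72 V^{2}$)
$\left(-1542 + j{\left(E{\left(0 \cdot 5 \right)} - -4 \right)}\right)^{2} = \left(-1542 - \left(6 - 72 \left(\left(-5 + \left(0 \cdot 5\right)^{2}\right) - -4\right)^{2}\right)\right)^{2} = \left(-1542 - \left(6 - 72 \left(\left(-5 + 0^{2}\right) + 4\right)^{2}\right)\right)^{2} = \left(-1542 - \left(6 - 72 \left(\left(-5 + 0\right) + 4\right)^{2}\right)\right)^{2} = \left(-1542 - \left(6 - 72 \left(-5 + 4\right)^{2}\right)\right)^{2} = \left(-1542 - \left(6 - 72 \left(-1\right)^{2}\right)\right)^{2} = \left(-1542 + \left(-6 + 72 \cdot 1\right)\right)^{2} = \left(-1542 + \left(-6 + 72\right)\right)^{2} = \left(-1542 + 66\right)^{2} = \left(-1476\right)^{2} = 2178576$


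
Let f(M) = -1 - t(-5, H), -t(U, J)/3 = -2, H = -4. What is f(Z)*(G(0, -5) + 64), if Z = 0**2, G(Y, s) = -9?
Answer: -385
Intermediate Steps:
t(U, J) = 6 (t(U, J) = -3*(-2) = 6)
Z = 0
f(M) = -7 (f(M) = -1 - 1*6 = -1 - 6 = -7)
f(Z)*(G(0, -5) + 64) = -7*(-9 + 64) = -7*55 = -385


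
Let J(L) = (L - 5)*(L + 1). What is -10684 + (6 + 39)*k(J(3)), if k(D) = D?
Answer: -11044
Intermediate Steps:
J(L) = (1 + L)*(-5 + L) (J(L) = (-5 + L)*(1 + L) = (1 + L)*(-5 + L))
-10684 + (6 + 39)*k(J(3)) = -10684 + (6 + 39)*(-5 + 3**2 - 4*3) = -10684 + 45*(-5 + 9 - 12) = -10684 + 45*(-8) = -10684 - 360 = -11044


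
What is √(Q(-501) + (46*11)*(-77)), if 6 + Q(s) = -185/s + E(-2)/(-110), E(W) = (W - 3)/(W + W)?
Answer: I*√18935855573910/22044 ≈ 197.4*I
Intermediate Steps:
E(W) = (-3 + W)/(2*W) (E(W) = (-3 + W)/((2*W)) = (-3 + W)*(1/(2*W)) = (-3 + W)/(2*W))
Q(s) = -529/88 - 185/s (Q(s) = -6 + (-185/s + ((½)*(-3 - 2)/(-2))/(-110)) = -6 + (-185/s + ((½)*(-½)*(-5))*(-1/110)) = -6 + (-185/s + (5/4)*(-1/110)) = -6 + (-185/s - 1/88) = -6 + (-1/88 - 185/s) = -529/88 - 185/s)
√(Q(-501) + (46*11)*(-77)) = √((-529/88 - 185/(-501)) + (46*11)*(-77)) = √((-529/88 - 185*(-1/501)) + 506*(-77)) = √((-529/88 + 185/501) - 38962) = √(-248749/44088 - 38962) = √(-1718005405/44088) = I*√18935855573910/22044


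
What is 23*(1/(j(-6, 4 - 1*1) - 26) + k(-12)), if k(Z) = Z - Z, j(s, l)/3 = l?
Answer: -23/17 ≈ -1.3529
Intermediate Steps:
j(s, l) = 3*l
k(Z) = 0
23*(1/(j(-6, 4 - 1*1) - 26) + k(-12)) = 23*(1/(3*(4 - 1*1) - 26) + 0) = 23*(1/(3*(4 - 1) - 26) + 0) = 23*(1/(3*3 - 26) + 0) = 23*(1/(9 - 26) + 0) = 23*(1/(-17) + 0) = 23*(-1/17 + 0) = 23*(-1/17) = -23/17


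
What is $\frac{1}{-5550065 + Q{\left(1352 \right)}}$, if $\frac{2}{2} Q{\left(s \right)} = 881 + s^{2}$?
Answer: $- \frac{1}{3721280} \approx -2.6872 \cdot 10^{-7}$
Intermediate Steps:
$Q{\left(s \right)} = 881 + s^{2}$
$\frac{1}{-5550065 + Q{\left(1352 \right)}} = \frac{1}{-5550065 + \left(881 + 1352^{2}\right)} = \frac{1}{-5550065 + \left(881 + 1827904\right)} = \frac{1}{-5550065 + 1828785} = \frac{1}{-3721280} = - \frac{1}{3721280}$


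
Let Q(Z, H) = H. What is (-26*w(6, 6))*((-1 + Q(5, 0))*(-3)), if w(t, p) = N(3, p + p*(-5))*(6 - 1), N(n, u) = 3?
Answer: -1170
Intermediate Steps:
w(t, p) = 15 (w(t, p) = 3*(6 - 1) = 3*5 = 15)
(-26*w(6, 6))*((-1 + Q(5, 0))*(-3)) = (-26*15)*((-1 + 0)*(-3)) = -(-390)*(-3) = -390*3 = -1170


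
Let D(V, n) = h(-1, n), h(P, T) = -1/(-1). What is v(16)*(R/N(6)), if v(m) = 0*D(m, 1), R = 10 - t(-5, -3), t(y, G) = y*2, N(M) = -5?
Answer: 0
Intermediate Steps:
h(P, T) = 1 (h(P, T) = -1*(-1) = 1)
t(y, G) = 2*y
R = 20 (R = 10 - 2*(-5) = 10 - 1*(-10) = 10 + 10 = 20)
D(V, n) = 1
v(m) = 0 (v(m) = 0*1 = 0)
v(16)*(R/N(6)) = 0*(20/(-5)) = 0*(20*(-⅕)) = 0*(-4) = 0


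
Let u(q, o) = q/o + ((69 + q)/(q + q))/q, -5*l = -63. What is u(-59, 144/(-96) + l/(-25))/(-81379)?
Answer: -51347255/141923429799 ≈ -0.00036180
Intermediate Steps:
l = 63/5 (l = -⅕*(-63) = 63/5 ≈ 12.600)
u(q, o) = q/o + (69 + q)/(2*q²) (u(q, o) = q/o + ((69 + q)/((2*q)))/q = q/o + ((69 + q)*(1/(2*q)))/q = q/o + ((69 + q)/(2*q))/q = q/o + (69 + q)/(2*q²))
u(-59, 144/(-96) + l/(-25))/(-81379) = ((½)/(-59) + (69/2)/(-59)² - 59/(144/(-96) + (63/5)/(-25)))/(-81379) = ((½)*(-1/59) + (69/2)*(1/3481) - 59/(144*(-1/96) + (63/5)*(-1/25)))*(-1/81379) = (-1/118 + 69/6962 - 59/(-3/2 - 63/125))*(-1/81379) = (-1/118 + 69/6962 - 59/(-501/250))*(-1/81379) = (-1/118 + 69/6962 - 59*(-250/501))*(-1/81379) = (-1/118 + 69/6962 + 14750/501)*(-1/81379) = (51347255/1743981)*(-1/81379) = -51347255/141923429799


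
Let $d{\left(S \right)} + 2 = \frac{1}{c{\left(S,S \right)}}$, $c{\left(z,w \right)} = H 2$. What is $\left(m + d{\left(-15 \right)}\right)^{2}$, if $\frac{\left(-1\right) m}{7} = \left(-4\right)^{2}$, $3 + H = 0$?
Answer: $\frac{469225}{36} \approx 13034.0$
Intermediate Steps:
$H = -3$ ($H = -3 + 0 = -3$)
$c{\left(z,w \right)} = -6$ ($c{\left(z,w \right)} = \left(-3\right) 2 = -6$)
$m = -112$ ($m = - 7 \left(-4\right)^{2} = \left(-7\right) 16 = -112$)
$d{\left(S \right)} = - \frac{13}{6}$ ($d{\left(S \right)} = -2 + \frac{1}{-6} = -2 - \frac{1}{6} = - \frac{13}{6}$)
$\left(m + d{\left(-15 \right)}\right)^{2} = \left(-112 - \frac{13}{6}\right)^{2} = \left(- \frac{685}{6}\right)^{2} = \frac{469225}{36}$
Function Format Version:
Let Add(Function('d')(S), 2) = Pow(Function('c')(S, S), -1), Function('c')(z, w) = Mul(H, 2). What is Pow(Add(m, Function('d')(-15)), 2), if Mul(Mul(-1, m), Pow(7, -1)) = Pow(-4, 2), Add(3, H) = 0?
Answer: Rational(469225, 36) ≈ 13034.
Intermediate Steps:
H = -3 (H = Add(-3, 0) = -3)
Function('c')(z, w) = -6 (Function('c')(z, w) = Mul(-3, 2) = -6)
m = -112 (m = Mul(-7, Pow(-4, 2)) = Mul(-7, 16) = -112)
Function('d')(S) = Rational(-13, 6) (Function('d')(S) = Add(-2, Pow(-6, -1)) = Add(-2, Rational(-1, 6)) = Rational(-13, 6))
Pow(Add(m, Function('d')(-15)), 2) = Pow(Add(-112, Rational(-13, 6)), 2) = Pow(Rational(-685, 6), 2) = Rational(469225, 36)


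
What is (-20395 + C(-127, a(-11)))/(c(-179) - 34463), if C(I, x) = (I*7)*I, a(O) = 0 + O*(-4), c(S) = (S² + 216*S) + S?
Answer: -30836/13755 ≈ -2.2418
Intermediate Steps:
c(S) = S² + 217*S
a(O) = -4*O (a(O) = 0 - 4*O = -4*O)
C(I, x) = 7*I² (C(I, x) = (7*I)*I = 7*I²)
(-20395 + C(-127, a(-11)))/(c(-179) - 34463) = (-20395 + 7*(-127)²)/(-179*(217 - 179) - 34463) = (-20395 + 7*16129)/(-179*38 - 34463) = (-20395 + 112903)/(-6802 - 34463) = 92508/(-41265) = 92508*(-1/41265) = -30836/13755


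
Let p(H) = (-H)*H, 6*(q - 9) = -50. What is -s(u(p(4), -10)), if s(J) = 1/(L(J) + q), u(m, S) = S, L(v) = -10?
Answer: 3/28 ≈ 0.10714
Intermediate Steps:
q = 2/3 (q = 9 + (1/6)*(-50) = 9 - 25/3 = 2/3 ≈ 0.66667)
p(H) = -H**2
s(J) = -3/28 (s(J) = 1/(-10 + 2/3) = 1/(-28/3) = -3/28)
-s(u(p(4), -10)) = -1*(-3/28) = 3/28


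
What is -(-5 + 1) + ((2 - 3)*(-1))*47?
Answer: 51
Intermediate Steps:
-(-5 + 1) + ((2 - 3)*(-1))*47 = -1*(-4) - 1*(-1)*47 = 4 + 1*47 = 4 + 47 = 51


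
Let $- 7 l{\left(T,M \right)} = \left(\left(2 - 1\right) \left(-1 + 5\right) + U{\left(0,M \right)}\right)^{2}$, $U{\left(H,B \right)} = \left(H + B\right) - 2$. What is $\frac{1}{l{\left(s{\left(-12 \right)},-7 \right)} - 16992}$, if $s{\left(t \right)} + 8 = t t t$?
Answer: $- \frac{7}{118969} \approx -5.8839 \cdot 10^{-5}$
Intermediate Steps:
$U{\left(H,B \right)} = -2 + B + H$ ($U{\left(H,B \right)} = \left(B + H\right) - 2 = -2 + B + H$)
$s{\left(t \right)} = -8 + t^{3}$ ($s{\left(t \right)} = -8 + t t t = -8 + t^{2} t = -8 + t^{3}$)
$l{\left(T,M \right)} = - \frac{\left(2 + M\right)^{2}}{7}$ ($l{\left(T,M \right)} = - \frac{\left(\left(2 - 1\right) \left(-1 + 5\right) + \left(-2 + M + 0\right)\right)^{2}}{7} = - \frac{\left(1 \cdot 4 + \left(-2 + M\right)\right)^{2}}{7} = - \frac{\left(4 + \left(-2 + M\right)\right)^{2}}{7} = - \frac{\left(2 + M\right)^{2}}{7}$)
$\frac{1}{l{\left(s{\left(-12 \right)},-7 \right)} - 16992} = \frac{1}{- \frac{\left(2 - 7\right)^{2}}{7} - 16992} = \frac{1}{- \frac{\left(-5\right)^{2}}{7} - 16992} = \frac{1}{\left(- \frac{1}{7}\right) 25 - 16992} = \frac{1}{- \frac{25}{7} - 16992} = \frac{1}{- \frac{118969}{7}} = - \frac{7}{118969}$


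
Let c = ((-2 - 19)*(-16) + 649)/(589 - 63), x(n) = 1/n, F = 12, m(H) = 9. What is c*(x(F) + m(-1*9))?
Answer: 107365/6312 ≈ 17.010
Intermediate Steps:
c = 985/526 (c = (-21*(-16) + 649)/526 = (336 + 649)*(1/526) = 985*(1/526) = 985/526 ≈ 1.8726)
c*(x(F) + m(-1*9)) = 985*(1/12 + 9)/526 = (985/526)*(109/12) = 107365/6312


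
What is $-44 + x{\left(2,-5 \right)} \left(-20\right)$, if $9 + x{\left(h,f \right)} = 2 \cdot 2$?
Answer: $56$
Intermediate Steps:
$x{\left(h,f \right)} = -5$ ($x{\left(h,f \right)} = -9 + 2 \cdot 2 = -9 + 4 = -5$)
$-44 + x{\left(2,-5 \right)} \left(-20\right) = -44 - -100 = -44 + 100 = 56$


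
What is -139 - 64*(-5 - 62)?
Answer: 4149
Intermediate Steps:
-139 - 64*(-5 - 62) = -139 - 64*(-67) = -139 + 4288 = 4149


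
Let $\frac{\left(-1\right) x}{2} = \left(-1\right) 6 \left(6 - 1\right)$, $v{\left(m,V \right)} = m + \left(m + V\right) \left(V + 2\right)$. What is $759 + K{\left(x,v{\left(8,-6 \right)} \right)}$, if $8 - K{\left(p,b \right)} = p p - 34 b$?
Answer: $-2833$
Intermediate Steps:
$v{\left(m,V \right)} = m + \left(2 + V\right) \left(V + m\right)$ ($v{\left(m,V \right)} = m + \left(V + m\right) \left(2 + V\right) = m + \left(2 + V\right) \left(V + m\right)$)
$x = 60$ ($x = - 2 \left(-1\right) 6 \left(6 - 1\right) = - 2 \left(\left(-6\right) 5\right) = \left(-2\right) \left(-30\right) = 60$)
$K{\left(p,b \right)} = 8 - p^{2} + 34 b$ ($K{\left(p,b \right)} = 8 - \left(p p - 34 b\right) = 8 - \left(p^{2} - 34 b\right) = 8 + \left(- p^{2} + 34 b\right) = 8 - p^{2} + 34 b$)
$759 + K{\left(x,v{\left(8,-6 \right)} \right)} = 759 + \left(8 - 60^{2} + 34 \left(\left(-6\right)^{2} + 2 \left(-6\right) + 3 \cdot 8 - 48\right)\right) = 759 + \left(8 - 3600 + 34 \left(36 - 12 + 24 - 48\right)\right) = 759 + \left(8 - 3600 + 34 \cdot 0\right) = 759 + \left(8 - 3600 + 0\right) = 759 - 3592 = -2833$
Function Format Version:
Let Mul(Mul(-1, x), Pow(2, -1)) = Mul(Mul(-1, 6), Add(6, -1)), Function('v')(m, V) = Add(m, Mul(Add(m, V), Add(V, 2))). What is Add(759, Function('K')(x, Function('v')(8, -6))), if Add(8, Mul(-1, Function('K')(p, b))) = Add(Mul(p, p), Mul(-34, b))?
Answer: -2833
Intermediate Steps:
Function('v')(m, V) = Add(m, Mul(Add(2, V), Add(V, m))) (Function('v')(m, V) = Add(m, Mul(Add(V, m), Add(2, V))) = Add(m, Mul(Add(2, V), Add(V, m))))
x = 60 (x = Mul(-2, Mul(Mul(-1, 6), Add(6, -1))) = Mul(-2, Mul(-6, 5)) = Mul(-2, -30) = 60)
Function('K')(p, b) = Add(8, Mul(-1, Pow(p, 2)), Mul(34, b)) (Function('K')(p, b) = Add(8, Mul(-1, Add(Mul(p, p), Mul(-34, b)))) = Add(8, Mul(-1, Add(Pow(p, 2), Mul(-34, b)))) = Add(8, Add(Mul(-1, Pow(p, 2)), Mul(34, b))) = Add(8, Mul(-1, Pow(p, 2)), Mul(34, b)))
Add(759, Function('K')(x, Function('v')(8, -6))) = Add(759, Add(8, Mul(-1, Pow(60, 2)), Mul(34, Add(Pow(-6, 2), Mul(2, -6), Mul(3, 8), Mul(-6, 8))))) = Add(759, Add(8, Mul(-1, 3600), Mul(34, Add(36, -12, 24, -48)))) = Add(759, Add(8, -3600, Mul(34, 0))) = Add(759, Add(8, -3600, 0)) = Add(759, -3592) = -2833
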